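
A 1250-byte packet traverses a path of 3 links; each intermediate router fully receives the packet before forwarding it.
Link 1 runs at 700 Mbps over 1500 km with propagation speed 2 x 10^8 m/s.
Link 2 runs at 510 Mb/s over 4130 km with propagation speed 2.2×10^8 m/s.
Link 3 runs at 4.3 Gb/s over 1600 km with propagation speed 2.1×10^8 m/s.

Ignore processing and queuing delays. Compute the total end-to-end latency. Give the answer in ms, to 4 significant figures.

L = 1250 × 8 = 10000 bits.
Transmission delays (L/R per hop): 0.0142857, 0.0196078, 0.00232558 ms; sum = 0.0362191 ms.
Propagation delays (d/s per hop): 7.5, 18.7727, 7.61905 ms; sum = 33.8918 ms.
End-to-end = 33.93 ms.

33.93 ms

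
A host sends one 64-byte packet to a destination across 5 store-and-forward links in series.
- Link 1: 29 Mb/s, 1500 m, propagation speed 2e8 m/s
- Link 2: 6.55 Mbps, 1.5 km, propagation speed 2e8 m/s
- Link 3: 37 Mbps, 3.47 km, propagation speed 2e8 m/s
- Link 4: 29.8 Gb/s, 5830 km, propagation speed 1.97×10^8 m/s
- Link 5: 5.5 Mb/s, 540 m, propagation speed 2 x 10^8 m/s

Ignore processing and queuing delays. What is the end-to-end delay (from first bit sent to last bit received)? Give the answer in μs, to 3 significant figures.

L = 64 × 8 = 512 bits.
Transmission delays (L/R per hop): 17.6552, 78.1679, 13.8378, 0.0171812, 93.0909 μs; sum = 202.769 μs.
Propagation delays (d/s per hop): 7.5, 7.5, 17.35, 29593.9, 2.7 μs; sum = 29629 μs.
End-to-end = 29800 μs.

29800 μs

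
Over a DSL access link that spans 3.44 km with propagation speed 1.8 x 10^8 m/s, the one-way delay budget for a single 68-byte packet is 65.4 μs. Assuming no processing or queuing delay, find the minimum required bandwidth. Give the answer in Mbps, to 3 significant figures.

11.8 Mbps

L = 544 bits.
Propagation delay = 3440 / 180000000 = 19.1111 μs.
Transmission budget = 65.4 − 19.1111 = 46.2889 μs.
R ≥ L / t_tx = 544 bits / 4.62889e-05 s = 11.8 Mbps.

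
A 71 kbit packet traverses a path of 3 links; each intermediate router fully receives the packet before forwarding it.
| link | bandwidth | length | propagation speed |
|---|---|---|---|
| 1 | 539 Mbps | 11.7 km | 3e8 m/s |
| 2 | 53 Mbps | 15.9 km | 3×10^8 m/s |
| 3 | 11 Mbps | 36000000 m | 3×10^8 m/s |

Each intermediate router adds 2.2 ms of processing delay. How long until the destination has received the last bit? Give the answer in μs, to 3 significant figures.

L = 71000 bits.
Transmission delays (L/R per hop): 131.725, 1339.62, 6454.55 μs; sum = 7925.89 μs.
Propagation delays (d/s per hop): 39, 53, 120000 μs; sum = 120092 μs.
Processing at 2 router(s): 2 × 2.2 ms = 4400 μs.
End-to-end = 132000 μs.

132000 μs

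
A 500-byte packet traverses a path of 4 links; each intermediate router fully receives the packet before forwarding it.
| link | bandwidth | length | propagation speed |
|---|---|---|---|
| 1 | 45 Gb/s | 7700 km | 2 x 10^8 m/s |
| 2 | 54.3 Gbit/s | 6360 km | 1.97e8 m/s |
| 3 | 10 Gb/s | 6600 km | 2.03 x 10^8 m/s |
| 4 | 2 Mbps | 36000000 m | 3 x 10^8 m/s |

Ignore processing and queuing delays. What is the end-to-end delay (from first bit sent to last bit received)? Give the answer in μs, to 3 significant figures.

225000 μs

L = 500 × 8 = 4000 bits.
Transmission delays (L/R per hop): 0.0888889, 0.0736648, 0.4, 2000 μs; sum = 2000.56 μs.
Propagation delays (d/s per hop): 38500, 32284.3, 32512.3, 120000 μs; sum = 223297 μs.
End-to-end = 225000 μs.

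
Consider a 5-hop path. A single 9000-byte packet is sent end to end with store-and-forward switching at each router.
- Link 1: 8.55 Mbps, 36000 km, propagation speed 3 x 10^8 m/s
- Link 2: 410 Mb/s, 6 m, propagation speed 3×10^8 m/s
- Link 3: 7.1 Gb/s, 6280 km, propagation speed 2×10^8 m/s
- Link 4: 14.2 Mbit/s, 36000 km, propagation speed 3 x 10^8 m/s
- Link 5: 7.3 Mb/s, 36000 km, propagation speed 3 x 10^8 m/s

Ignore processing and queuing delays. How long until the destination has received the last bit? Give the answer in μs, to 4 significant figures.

L = 9000 × 8 = 72000 bits.
Transmission delays (L/R per hop): 8421.05, 175.61, 10.1408, 5070.42, 9863.01 μs; sum = 23540.2 μs.
Propagation delays (d/s per hop): 120000, 0.02, 31400, 120000, 120000 μs; sum = 391400 μs.
End-to-end = 414900 μs.

414900 μs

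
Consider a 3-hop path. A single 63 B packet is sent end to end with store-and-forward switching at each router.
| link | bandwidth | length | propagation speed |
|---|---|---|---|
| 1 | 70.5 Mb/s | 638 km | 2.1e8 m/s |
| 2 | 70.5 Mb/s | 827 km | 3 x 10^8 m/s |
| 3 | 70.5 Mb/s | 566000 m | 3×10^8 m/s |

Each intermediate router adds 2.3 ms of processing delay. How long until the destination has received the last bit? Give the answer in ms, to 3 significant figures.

12.3 ms

L = 63 × 8 = 504 bits.
Transmission delay per hop = L/R = 504/70500000 = 0.00714894 ms; 3 hops → 0.0214468 ms.
Propagation delays (d/s per hop): 3.0381, 2.75667, 1.88667 ms; sum = 7.68143 ms.
Processing at 2 router(s): 2 × 2.3 ms = 4.6 ms.
End-to-end = 12.3 ms.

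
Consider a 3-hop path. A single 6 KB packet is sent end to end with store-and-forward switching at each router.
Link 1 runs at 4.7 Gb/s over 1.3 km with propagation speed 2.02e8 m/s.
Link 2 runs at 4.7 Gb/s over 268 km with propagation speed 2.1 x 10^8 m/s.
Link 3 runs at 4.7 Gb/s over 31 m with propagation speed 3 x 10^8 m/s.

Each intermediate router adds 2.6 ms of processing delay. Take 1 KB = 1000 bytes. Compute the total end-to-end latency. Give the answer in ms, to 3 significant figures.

6.51 ms

L = 48000 bits.
Transmission delay per hop = L/R = 48000/4700000000 = 0.0102128 ms; 3 hops → 0.0306383 ms.
Propagation delays (d/s per hop): 0.00643564, 1.27619, 0.000103333 ms; sum = 1.28273 ms.
Processing at 2 router(s): 2 × 2.6 ms = 5.2 ms.
End-to-end = 6.51 ms.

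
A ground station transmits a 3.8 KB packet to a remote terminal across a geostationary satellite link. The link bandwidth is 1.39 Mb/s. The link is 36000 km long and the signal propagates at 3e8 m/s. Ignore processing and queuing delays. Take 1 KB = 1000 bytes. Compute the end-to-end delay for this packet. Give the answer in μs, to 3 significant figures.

142000 μs

L = 30400 bits.
Transmission delay = L/R = 30400 / 1390000 = 21870.5 μs.
Propagation delay = d/s = 36000000 m / 300000000 m/s = 120000 μs.
Total = 142000 μs.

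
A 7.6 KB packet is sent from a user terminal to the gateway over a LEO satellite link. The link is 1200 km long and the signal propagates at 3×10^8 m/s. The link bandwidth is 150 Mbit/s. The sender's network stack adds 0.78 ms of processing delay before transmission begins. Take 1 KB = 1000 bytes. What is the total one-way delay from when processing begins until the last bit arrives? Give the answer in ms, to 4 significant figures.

5.185 ms

L = 60800 bits.
Transmission delay = L/R = 60800 / 150000000 = 0.405333 ms.
Propagation delay = d/s = 1200000 m / 300000000 m/s = 4 ms.
Plus processing delay 0.78 ms = 0.78 ms.
Total = 5.185 ms.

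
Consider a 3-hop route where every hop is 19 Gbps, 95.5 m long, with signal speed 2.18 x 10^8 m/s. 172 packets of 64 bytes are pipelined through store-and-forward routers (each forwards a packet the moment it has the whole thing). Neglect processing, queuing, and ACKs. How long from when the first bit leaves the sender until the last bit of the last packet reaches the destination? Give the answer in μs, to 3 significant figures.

Per-hop transmission t_tx = L/R = 512/19000000000 = 0.0269474 μs.
Per-hop propagation t_prop = 95.5/2.18e+08 = 0.438073 μs.
Pipeline fill: first packet needs 3·t_tx to clear all hops; remaining 171 packets each add one t_tx.
Total = (3+172-1)·t_tx + 3·t_prop = 174·0.0269474 + 3·0.438073 = 6.00 μs.

6.00 μs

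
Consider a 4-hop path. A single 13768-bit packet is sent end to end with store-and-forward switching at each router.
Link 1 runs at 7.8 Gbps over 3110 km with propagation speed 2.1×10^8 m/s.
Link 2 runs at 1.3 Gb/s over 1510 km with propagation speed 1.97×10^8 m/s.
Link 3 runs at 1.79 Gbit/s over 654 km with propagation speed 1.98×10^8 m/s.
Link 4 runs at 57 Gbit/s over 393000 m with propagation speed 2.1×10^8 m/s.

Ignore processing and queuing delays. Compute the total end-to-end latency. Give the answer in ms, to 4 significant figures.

27.67 ms

Transmission delays (L/R per hop): 0.00176513, 0.0105908, 0.00769162, 0.000241544 ms; sum = 0.0202891 ms.
Propagation delays (d/s per hop): 14.8095, 7.66497, 3.30303, 1.87143 ms; sum = 27.649 ms.
End-to-end = 27.67 ms.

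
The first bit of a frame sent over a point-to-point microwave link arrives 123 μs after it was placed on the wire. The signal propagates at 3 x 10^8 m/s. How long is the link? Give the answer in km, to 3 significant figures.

36.9 km

d = s × t_prop = 300000000 × 0.000123 = 36.9 km.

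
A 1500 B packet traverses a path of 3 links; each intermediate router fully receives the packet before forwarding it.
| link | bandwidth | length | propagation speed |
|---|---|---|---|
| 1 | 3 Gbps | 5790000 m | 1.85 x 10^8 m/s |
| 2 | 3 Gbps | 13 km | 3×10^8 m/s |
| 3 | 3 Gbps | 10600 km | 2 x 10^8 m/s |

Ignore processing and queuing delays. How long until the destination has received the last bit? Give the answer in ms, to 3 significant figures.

L = 1500 × 8 = 12000 bits.
Transmission delay per hop = L/R = 12000/3000000000 = 0.004 ms; 3 hops → 0.012 ms.
Propagation delays (d/s per hop): 31.2973, 0.0433333, 53 ms; sum = 84.3406 ms.
End-to-end = 84.4 ms.

84.4 ms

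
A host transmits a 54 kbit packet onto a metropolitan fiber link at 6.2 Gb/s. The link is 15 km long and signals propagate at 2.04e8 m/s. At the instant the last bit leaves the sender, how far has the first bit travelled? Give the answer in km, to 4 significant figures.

t_tx = L/R = 54000/6200000000 = 8.70968e-06 s.
Distance = s × t_tx = 204000000 × 8.70968e-06 = 1.777 km.

1.777 km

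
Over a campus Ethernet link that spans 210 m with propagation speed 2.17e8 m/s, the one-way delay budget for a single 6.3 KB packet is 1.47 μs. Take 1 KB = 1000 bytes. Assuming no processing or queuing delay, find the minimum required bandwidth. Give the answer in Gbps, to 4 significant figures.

100.3 Gbps

L = 50400 bits.
Propagation delay = 210 / 217000000 = 0.967742 μs.
Transmission budget = 1.47 − 0.967742 = 0.502258 μs.
R ≥ L / t_tx = 50400 bits / 5.02258e-07 s = 100.3 Gbps.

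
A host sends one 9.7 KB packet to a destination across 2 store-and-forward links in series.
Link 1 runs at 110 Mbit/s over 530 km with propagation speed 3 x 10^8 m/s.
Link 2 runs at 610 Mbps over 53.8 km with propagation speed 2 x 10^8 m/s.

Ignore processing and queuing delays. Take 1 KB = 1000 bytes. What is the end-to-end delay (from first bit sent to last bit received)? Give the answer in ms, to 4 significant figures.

L = 77600 bits.
Transmission delays (L/R per hop): 0.705455, 0.127213 ms; sum = 0.832668 ms.
Propagation delays (d/s per hop): 1.76667, 0.269 ms; sum = 2.03567 ms.
End-to-end = 2.868 ms.

2.868 ms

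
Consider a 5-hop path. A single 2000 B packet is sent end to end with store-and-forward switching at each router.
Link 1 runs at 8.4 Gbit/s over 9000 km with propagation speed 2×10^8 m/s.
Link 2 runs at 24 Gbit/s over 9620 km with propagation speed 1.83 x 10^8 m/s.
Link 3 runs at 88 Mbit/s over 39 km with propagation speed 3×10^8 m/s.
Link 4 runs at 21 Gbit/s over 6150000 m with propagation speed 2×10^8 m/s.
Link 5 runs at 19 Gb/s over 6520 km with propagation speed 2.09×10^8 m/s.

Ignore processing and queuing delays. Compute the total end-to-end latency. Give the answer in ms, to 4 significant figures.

159.8 ms

L = 2000 × 8 = 16000 bits.
Transmission delays (L/R per hop): 0.00190476, 0.000666667, 0.181818, 0.000761905, 0.000842105 ms; sum = 0.185994 ms.
Propagation delays (d/s per hop): 45, 52.5683, 0.13, 30.75, 31.1962 ms; sum = 159.644 ms.
End-to-end = 159.8 ms.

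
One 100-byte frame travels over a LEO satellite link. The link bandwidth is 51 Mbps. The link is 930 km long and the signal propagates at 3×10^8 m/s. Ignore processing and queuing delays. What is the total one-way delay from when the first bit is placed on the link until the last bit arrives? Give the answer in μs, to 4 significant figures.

L = 100 × 8 = 800 bits.
Transmission delay = L/R = 800 / 51000000 = 15.6863 μs.
Propagation delay = d/s = 930000 m / 300000000 m/s = 3100 μs.
Total = 3116 μs.

3116 μs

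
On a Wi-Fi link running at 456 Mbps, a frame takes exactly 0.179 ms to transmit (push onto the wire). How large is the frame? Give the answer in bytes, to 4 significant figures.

10200 bytes

L = R × t_tx = 456000000 b/s × 0.000179 s = 81624 bits.
In bytes: 81624 / 8 = 10200 bytes.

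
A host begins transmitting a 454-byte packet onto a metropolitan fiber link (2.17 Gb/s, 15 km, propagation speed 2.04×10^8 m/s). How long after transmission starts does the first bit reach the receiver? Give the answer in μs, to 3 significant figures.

73.5 μs

First bit experiences only propagation delay: d/s = 15000/204000000 = 73.5 μs.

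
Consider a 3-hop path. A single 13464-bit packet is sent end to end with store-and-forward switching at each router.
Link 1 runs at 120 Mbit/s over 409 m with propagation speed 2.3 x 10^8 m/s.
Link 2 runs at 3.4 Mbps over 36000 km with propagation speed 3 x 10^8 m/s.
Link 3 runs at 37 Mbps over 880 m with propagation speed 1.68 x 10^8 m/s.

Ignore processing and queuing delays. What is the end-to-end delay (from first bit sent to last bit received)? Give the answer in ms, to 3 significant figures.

Transmission delays (L/R per hop): 0.1122, 3.96, 0.363892 ms; sum = 4.43609 ms.
Propagation delays (d/s per hop): 0.00177826, 120, 0.0052381 ms; sum = 120.007 ms.
End-to-end = 124 ms.

124 ms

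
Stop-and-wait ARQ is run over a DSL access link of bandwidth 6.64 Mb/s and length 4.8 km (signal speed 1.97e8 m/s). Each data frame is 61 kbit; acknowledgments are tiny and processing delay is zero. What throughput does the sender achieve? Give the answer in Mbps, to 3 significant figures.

t_tx = L/R = 61000/6640000 = 0.00918675 s.
t_prop = 4800/197000000 = 2.43655e-05 s; RTT = 4.8731e-05 s.
Cycle = t_tx + RTT = 0.00923548 s.
Throughput = L / cycle = 61000 / 0.00923548 = 6.60 Mbps.

6.60 Mbps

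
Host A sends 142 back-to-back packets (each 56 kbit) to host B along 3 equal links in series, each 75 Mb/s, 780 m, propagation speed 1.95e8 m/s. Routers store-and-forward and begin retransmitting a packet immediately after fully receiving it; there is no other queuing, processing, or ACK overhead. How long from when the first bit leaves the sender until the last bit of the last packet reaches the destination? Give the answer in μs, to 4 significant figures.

107500 μs

Per-hop transmission t_tx = L/R = 56000/75000000 = 746.667 μs.
Per-hop propagation t_prop = 780/195000000 = 4 μs.
Pipeline fill: first packet needs 3·t_tx to clear all hops; remaining 141 packets each add one t_tx.
Total = (3+142-1)·t_tx + 3·t_prop = 144·746.667 + 3·4 = 107500 μs.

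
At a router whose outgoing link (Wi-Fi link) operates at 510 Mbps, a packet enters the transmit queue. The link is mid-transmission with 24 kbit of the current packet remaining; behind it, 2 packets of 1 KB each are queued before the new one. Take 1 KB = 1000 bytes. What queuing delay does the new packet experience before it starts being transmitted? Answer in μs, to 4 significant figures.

Each queued packet: L/R = 8000/510000000 = 15.6863 μs.
2 queued → 31.3725 μs.
Plus remaining 24000 bits of current packet: 47.0588 μs.
Queuing delay = 78.43 μs.

78.43 μs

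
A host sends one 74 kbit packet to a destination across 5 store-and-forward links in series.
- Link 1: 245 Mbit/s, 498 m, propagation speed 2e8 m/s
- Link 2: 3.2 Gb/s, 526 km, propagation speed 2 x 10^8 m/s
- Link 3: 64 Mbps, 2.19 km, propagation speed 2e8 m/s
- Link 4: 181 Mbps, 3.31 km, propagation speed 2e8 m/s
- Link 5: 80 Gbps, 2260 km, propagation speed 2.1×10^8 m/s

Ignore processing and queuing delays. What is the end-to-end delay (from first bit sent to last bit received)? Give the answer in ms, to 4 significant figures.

L = 74000 bits.
Transmission delays (L/R per hop): 0.302041, 0.023125, 1.15625, 0.40884, 0.000925 ms; sum = 1.89118 ms.
Propagation delays (d/s per hop): 0.00249, 2.63, 0.01095, 0.01655, 10.7619 ms; sum = 13.4219 ms.
End-to-end = 15.31 ms.

15.31 ms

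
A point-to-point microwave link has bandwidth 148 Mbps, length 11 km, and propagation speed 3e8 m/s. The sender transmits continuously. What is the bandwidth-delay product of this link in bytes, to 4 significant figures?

678.3 bytes

Propagation delay = 11000 / 300000000 = 3.66667e-05 s.
BDP = R × t_prop = 148000000 × 3.66667e-05 = 5426.67 bits.
In bytes: 5426.67/8 = 678.3 bytes.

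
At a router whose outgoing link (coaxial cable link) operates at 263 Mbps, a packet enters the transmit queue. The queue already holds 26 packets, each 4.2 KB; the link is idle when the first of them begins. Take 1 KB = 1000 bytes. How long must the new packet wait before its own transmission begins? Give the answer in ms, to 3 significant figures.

Each queued packet: L/R = 33600/263000000 = 0.127757 ms.
26 queued → 3.32167 ms.
Queuing delay = 3.32 ms.

3.32 ms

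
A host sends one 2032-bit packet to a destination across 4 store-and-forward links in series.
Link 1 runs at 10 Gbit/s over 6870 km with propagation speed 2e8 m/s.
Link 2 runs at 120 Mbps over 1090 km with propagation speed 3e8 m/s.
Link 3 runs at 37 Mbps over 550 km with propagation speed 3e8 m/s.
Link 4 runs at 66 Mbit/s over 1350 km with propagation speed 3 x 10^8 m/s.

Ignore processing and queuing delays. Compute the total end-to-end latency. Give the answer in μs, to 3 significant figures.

44400 μs

Transmission delays (L/R per hop): 0.2032, 16.9333, 54.9189, 30.7879 μs; sum = 102.843 μs.
Propagation delays (d/s per hop): 34350, 3633.33, 1833.33, 4500 μs; sum = 44316.7 μs.
End-to-end = 44400 μs.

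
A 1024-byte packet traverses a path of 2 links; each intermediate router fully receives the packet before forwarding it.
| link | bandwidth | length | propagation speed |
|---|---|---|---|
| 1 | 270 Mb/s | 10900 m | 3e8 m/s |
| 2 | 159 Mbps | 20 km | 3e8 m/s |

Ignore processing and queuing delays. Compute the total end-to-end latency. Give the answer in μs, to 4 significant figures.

184.9 μs

L = 1024 × 8 = 8192 bits.
Transmission delays (L/R per hop): 30.3407, 51.522 μs; sum = 81.8628 μs.
Propagation delays (d/s per hop): 36.3333, 66.6667 μs; sum = 103 μs.
End-to-end = 184.9 μs.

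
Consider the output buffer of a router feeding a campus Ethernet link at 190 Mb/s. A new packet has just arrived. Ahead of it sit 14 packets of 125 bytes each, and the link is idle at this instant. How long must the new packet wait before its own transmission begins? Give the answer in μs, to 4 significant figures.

73.68 μs

Each queued packet: L/R = 1000/190000000 = 5.26316 μs.
14 queued → 73.6842 μs.
Queuing delay = 73.68 μs.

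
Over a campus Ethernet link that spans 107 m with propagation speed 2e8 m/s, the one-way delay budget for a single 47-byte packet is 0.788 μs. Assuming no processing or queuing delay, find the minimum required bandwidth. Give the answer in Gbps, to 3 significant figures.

1.49 Gbps

L = 376 bits.
Propagation delay = 107 / 200000000 = 0.535 μs.
Transmission budget = 0.788 − 0.535 = 0.253 μs.
R ≥ L / t_tx = 376 bits / 2.53e-07 s = 1.49 Gbps.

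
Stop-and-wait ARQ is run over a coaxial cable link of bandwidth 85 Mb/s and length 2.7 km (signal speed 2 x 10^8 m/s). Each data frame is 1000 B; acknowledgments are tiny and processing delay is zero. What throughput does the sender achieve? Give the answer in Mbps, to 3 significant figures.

66.1 Mbps

t_tx = L/R = 8000/85000000 = 9.41176e-05 s.
t_prop = 2700/200000000 = 1.35e-05 s; RTT = 2.7e-05 s.
Cycle = t_tx + RTT = 0.000121118 s.
Throughput = L / cycle = 8000 / 0.000121118 = 66.1 Mbps.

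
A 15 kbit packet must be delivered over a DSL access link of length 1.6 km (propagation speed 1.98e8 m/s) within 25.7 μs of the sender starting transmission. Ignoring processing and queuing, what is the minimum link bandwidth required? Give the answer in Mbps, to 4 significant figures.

Propagation delay = 1600 / 198000000 = 8.08081 μs.
Transmission budget = 25.7 − 8.08081 = 17.6192 μs.
R ≥ L / t_tx = 15000 bits / 1.76192e-05 s = 851.3 Mbps.

851.3 Mbps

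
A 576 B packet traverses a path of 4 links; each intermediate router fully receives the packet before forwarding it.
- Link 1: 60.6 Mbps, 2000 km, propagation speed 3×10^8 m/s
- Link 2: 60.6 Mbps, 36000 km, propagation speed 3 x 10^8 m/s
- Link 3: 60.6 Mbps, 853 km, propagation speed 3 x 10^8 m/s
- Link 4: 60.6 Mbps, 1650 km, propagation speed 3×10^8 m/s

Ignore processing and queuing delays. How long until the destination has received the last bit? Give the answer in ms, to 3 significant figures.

L = 576 × 8 = 4608 bits.
Transmission delay per hop = L/R = 4608/60600000 = 0.0760396 ms; 4 hops → 0.304158 ms.
Propagation delays (d/s per hop): 6.66667, 120, 2.84333, 5.5 ms; sum = 135.01 ms.
End-to-end = 135 ms.

135 ms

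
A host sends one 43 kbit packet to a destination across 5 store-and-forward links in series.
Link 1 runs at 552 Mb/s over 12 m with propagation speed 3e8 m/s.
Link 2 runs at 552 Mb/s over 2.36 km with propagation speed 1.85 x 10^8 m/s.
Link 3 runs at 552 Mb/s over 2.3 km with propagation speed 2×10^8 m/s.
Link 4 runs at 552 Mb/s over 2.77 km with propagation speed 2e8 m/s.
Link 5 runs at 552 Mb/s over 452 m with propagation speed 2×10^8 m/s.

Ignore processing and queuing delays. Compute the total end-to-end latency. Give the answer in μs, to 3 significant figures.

430 μs

L = 43000 bits.
Transmission delay per hop = L/R = 43000/552000000 = 77.8986 μs; 5 hops → 389.493 μs.
Propagation delays (d/s per hop): 0.04, 12.7568, 11.5, 13.85, 2.26 μs; sum = 40.4068 μs.
End-to-end = 430 μs.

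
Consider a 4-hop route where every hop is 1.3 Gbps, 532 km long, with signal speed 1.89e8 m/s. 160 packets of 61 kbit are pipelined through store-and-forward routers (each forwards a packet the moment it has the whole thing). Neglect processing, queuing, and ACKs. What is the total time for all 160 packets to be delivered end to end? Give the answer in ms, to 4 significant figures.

Per-hop transmission t_tx = L/R = 61000/1300000000 = 0.0469231 ms.
Per-hop propagation t_prop = 532000/189000000 = 2.81481 ms.
Pipeline fill: first packet needs 4·t_tx to clear all hops; remaining 159 packets each add one t_tx.
Total = (4+160-1)·t_tx + 4·t_prop = 163·0.0469231 + 4·2.81481 = 18.91 ms.

18.91 ms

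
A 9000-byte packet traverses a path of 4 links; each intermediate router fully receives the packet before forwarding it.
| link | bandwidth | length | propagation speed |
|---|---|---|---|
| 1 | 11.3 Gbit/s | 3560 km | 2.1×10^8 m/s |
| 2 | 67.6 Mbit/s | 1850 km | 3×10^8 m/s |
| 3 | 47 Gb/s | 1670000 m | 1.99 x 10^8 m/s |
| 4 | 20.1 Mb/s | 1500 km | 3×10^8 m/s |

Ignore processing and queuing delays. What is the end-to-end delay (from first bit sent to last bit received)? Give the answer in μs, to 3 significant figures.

41200 μs

L = 9000 × 8 = 72000 bits.
Transmission delays (L/R per hop): 6.37168, 1065.09, 1.53191, 3582.09 μs; sum = 4655.08 μs.
Propagation delays (d/s per hop): 16952.4, 6166.67, 8391.96, 5000 μs; sum = 36511 μs.
End-to-end = 41200 μs.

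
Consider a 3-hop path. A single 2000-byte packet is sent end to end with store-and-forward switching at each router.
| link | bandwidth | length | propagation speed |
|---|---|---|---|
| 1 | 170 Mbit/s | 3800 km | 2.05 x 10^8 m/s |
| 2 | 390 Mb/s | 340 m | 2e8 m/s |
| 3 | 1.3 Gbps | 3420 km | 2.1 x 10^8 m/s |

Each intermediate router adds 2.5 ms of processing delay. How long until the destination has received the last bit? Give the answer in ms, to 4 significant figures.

L = 2000 × 8 = 16000 bits.
Transmission delays (L/R per hop): 0.0941176, 0.0410256, 0.0123077 ms; sum = 0.147451 ms.
Propagation delays (d/s per hop): 18.5366, 0.0017, 16.2857 ms; sum = 34.824 ms.
Processing at 2 router(s): 2 × 2.5 ms = 5 ms.
End-to-end = 39.97 ms.

39.97 ms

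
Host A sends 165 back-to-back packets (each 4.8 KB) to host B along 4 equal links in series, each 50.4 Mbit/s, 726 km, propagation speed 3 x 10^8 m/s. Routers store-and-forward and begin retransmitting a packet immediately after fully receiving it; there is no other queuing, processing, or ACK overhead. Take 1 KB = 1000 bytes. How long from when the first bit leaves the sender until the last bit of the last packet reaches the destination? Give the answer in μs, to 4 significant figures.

Per-hop transmission t_tx = L/R = 38400/50400000 = 761.905 μs.
Per-hop propagation t_prop = 726000/300000000 = 2420 μs.
Pipeline fill: first packet needs 4·t_tx to clear all hops; remaining 164 packets each add one t_tx.
Total = (4+165-1)·t_tx + 4·t_prop = 168·761.905 + 4·2420 = 137700 μs.

137700 μs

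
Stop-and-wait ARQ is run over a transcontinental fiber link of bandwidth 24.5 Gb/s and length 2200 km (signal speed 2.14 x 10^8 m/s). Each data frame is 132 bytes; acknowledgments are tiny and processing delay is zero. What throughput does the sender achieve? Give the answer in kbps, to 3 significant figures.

51.4 kbps

t_tx = L/R = 1056/24500000000 = 4.3102e-08 s.
t_prop = 2200000/214000000 = 0.0102804 s; RTT = 0.0205607 s.
Cycle = t_tx + RTT = 0.0205608 s.
Throughput = L / cycle = 1056 / 0.0205608 = 51.4 kbps.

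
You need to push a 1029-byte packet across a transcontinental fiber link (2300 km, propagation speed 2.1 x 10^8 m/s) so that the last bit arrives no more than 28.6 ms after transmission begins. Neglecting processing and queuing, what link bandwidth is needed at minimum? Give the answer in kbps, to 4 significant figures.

L = 8232 bits.
Propagation delay = 2300000 / 210000000 = 10.9524 ms.
Transmission budget = 28.6 − 10.9524 = 17.6476 ms.
R ≥ L / t_tx = 8232 bits / 0.0176476 s = 466.5 kbps.

466.5 kbps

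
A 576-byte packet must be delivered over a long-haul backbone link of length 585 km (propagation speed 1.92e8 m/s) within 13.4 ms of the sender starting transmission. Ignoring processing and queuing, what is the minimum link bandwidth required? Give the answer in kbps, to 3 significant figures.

L = 4608 bits.
Propagation delay = 585000 / 192000000 = 3.04688 ms.
Transmission budget = 13.4 − 3.04688 = 10.3531 ms.
R ≥ L / t_tx = 4608 bits / 0.0103531 s = 445 kbps.

445 kbps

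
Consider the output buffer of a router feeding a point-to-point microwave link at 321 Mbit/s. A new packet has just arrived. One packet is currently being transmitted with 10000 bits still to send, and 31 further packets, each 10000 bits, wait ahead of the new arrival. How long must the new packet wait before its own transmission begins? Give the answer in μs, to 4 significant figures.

Each queued packet: L/R = 10000/321000000 = 31.1526 μs.
31 queued → 965.732 μs.
Plus remaining 10000 bits of current packet: 31.1526 μs.
Queuing delay = 996.9 μs.

996.9 μs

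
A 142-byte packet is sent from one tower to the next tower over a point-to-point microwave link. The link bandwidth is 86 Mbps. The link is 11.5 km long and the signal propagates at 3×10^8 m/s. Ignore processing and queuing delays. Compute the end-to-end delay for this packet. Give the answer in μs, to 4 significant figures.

L = 142 × 8 = 1136 bits.
Transmission delay = L/R = 1136 / 86000000 = 13.2093 μs.
Propagation delay = d/s = 11500 m / 300000000 m/s = 38.3333 μs.
Total = 51.54 μs.

51.54 μs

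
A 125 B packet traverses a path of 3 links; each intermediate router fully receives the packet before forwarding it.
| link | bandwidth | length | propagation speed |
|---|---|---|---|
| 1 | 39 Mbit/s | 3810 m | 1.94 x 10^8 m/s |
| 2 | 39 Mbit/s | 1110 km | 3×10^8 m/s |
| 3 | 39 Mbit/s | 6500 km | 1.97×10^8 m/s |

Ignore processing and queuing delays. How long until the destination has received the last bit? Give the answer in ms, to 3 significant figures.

36.8 ms

L = 125 × 8 = 1000 bits.
Transmission delay per hop = L/R = 1000/39000000 = 0.025641 ms; 3 hops → 0.0769231 ms.
Propagation delays (d/s per hop): 0.0196392, 3.7, 32.9949 ms; sum = 36.7146 ms.
End-to-end = 36.8 ms.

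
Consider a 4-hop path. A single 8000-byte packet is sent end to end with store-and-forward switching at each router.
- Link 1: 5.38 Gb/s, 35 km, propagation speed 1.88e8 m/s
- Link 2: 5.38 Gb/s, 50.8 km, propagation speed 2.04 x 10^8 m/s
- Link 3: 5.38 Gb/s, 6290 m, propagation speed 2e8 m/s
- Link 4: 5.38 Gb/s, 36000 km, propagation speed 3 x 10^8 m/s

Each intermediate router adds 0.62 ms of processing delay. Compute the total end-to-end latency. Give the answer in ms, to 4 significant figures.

L = 8000 × 8 = 64000 bits.
Transmission delay per hop = L/R = 64000/5380000000 = 0.0118959 ms; 4 hops → 0.0475836 ms.
Propagation delays (d/s per hop): 0.18617, 0.24902, 0.03145, 120 ms; sum = 120.467 ms.
Processing at 3 router(s): 3 × 0.62 ms = 1.86 ms.
End-to-end = 122.4 ms.

122.4 ms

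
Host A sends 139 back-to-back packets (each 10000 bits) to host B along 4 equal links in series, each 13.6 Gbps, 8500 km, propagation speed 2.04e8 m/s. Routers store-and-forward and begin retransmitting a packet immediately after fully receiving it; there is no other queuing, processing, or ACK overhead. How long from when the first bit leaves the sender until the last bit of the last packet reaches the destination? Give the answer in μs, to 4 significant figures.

166800 μs

Per-hop transmission t_tx = L/R = 10000/13600000000 = 0.735294 μs.
Per-hop propagation t_prop = 8500000/204000000 = 41666.7 μs.
Pipeline fill: first packet needs 4·t_tx to clear all hops; remaining 138 packets each add one t_tx.
Total = (4+139-1)·t_tx + 4·t_prop = 142·0.735294 + 4·41666.7 = 166800 μs.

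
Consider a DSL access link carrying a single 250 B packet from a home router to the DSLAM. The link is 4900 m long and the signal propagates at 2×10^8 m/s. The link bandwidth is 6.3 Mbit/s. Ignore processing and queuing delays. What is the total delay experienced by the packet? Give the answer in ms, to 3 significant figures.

0.342 ms

L = 250 × 8 = 2000 bits.
Transmission delay = L/R = 2000 / 6300000 = 0.31746 ms.
Propagation delay = d/s = 4900 m / 200000000 m/s = 0.0245 ms.
Total = 0.342 ms.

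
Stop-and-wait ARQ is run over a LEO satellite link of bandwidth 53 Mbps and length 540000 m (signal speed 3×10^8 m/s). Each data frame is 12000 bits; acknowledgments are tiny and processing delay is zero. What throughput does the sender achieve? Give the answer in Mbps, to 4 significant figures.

3.136 Mbps

t_tx = L/R = 12000/53000000 = 0.000226415 s.
t_prop = 540000/300000000 = 0.0018 s; RTT = 0.0036 s.
Cycle = t_tx + RTT = 0.00382642 s.
Throughput = L / cycle = 12000 / 0.00382642 = 3.136 Mbps.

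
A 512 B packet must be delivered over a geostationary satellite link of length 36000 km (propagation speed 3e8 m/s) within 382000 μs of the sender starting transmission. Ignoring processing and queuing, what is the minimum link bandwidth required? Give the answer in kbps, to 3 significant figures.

L = 4096 bits.
Propagation delay = 36000000 / 300000000 = 120000 μs.
Transmission budget = 382000 − 120000 = 262000 μs.
R ≥ L / t_tx = 4096 bits / 0.262 s = 15.6 kbps.

15.6 kbps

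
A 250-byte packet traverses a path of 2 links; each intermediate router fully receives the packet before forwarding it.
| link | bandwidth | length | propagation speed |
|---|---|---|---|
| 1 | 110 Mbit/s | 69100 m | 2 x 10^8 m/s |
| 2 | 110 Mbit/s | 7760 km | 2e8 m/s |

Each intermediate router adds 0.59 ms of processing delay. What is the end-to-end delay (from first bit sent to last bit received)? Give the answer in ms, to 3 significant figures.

L = 250 × 8 = 2000 bits.
Transmission delay per hop = L/R = 2000/110000000 = 0.0181818 ms; 2 hops → 0.0363636 ms.
Propagation delays (d/s per hop): 0.3455, 38.8 ms; sum = 39.1455 ms.
Processing at 1 router(s): 1 × 0.59 ms = 0.59 ms.
End-to-end = 39.8 ms.

39.8 ms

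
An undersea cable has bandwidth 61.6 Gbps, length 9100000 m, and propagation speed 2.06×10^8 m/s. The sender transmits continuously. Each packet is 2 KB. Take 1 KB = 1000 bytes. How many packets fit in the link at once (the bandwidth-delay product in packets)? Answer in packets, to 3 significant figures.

Propagation delay = 9100000 / 206000000 = 0.0441748 s.
BDP = R × t_prop = 61600000000 × 0.0441748 = 2721170000 bits.
In packets of 16000 bits: 170000 packets.

170000 packets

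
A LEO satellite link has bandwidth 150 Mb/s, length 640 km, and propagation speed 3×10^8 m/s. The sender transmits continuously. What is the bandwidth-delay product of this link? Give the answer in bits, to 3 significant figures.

Propagation delay = 640000 / 300000000 = 0.00213333 s.
BDP = R × t_prop = 150000000 × 0.00213333 = 320000 bits.

320000 bits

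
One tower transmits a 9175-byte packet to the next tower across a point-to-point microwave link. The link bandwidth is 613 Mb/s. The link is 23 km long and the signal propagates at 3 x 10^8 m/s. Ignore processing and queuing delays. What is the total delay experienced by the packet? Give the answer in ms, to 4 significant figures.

0.1964 ms

L = 9175 × 8 = 73400 bits.
Transmission delay = L/R = 73400 / 613000000 = 0.119739 ms.
Propagation delay = d/s = 23000 m / 300000000 m/s = 0.0766667 ms.
Total = 0.1964 ms.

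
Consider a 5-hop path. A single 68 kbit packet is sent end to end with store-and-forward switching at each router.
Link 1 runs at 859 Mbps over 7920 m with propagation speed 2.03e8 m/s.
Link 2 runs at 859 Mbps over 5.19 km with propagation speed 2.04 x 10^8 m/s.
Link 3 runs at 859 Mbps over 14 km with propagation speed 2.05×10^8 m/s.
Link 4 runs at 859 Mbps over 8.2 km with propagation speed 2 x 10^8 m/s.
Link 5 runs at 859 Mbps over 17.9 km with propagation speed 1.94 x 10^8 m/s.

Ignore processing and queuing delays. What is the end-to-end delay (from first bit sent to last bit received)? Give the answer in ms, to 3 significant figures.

0.662 ms

L = 68000 bits.
Transmission delay per hop = L/R = 68000/859000000 = 0.0791618 ms; 5 hops → 0.395809 ms.
Propagation delays (d/s per hop): 0.0390148, 0.0254412, 0.0682927, 0.041, 0.092268 ms; sum = 0.266017 ms.
End-to-end = 0.662 ms.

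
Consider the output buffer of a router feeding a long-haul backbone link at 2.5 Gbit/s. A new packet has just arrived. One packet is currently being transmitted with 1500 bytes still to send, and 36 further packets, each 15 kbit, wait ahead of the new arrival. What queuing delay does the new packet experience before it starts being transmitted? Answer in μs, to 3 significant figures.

221 μs

Each queued packet: L/R = 15000/2500000000 = 6 μs.
36 queued → 216 μs.
Plus remaining 12000 bits of current packet: 4.8 μs.
Queuing delay = 221 μs.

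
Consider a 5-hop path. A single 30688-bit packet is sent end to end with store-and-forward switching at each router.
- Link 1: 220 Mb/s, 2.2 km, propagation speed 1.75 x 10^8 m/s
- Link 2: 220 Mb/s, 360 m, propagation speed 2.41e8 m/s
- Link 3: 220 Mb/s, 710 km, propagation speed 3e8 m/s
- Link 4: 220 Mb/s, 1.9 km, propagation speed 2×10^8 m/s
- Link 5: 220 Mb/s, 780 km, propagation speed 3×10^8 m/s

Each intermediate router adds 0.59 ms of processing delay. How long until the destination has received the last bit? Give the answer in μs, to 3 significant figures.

8050 μs

Transmission delay per hop = L/R = 30688/220000000 = 139.491 μs; 5 hops → 697.455 μs.
Propagation delays (d/s per hop): 12.5714, 1.49378, 2366.67, 9.5, 2600 μs; sum = 4990.23 μs.
Processing at 4 router(s): 4 × 0.59 ms = 2360 μs.
End-to-end = 8050 μs.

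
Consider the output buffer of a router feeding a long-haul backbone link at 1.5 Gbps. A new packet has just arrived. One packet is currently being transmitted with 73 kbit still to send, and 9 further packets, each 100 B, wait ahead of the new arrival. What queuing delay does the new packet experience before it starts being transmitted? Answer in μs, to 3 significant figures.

53.5 μs

Each queued packet: L/R = 800/1500000000 = 0.533333 μs.
9 queued → 4.8 μs.
Plus remaining 73000 bits of current packet: 48.6667 μs.
Queuing delay = 53.5 μs.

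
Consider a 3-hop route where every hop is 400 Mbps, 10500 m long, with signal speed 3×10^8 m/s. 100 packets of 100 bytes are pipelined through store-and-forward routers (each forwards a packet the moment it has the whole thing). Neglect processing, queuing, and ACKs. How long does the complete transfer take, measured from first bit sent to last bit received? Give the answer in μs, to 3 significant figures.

Per-hop transmission t_tx = L/R = 800/400000000 = 2 μs.
Per-hop propagation t_prop = 10500/300000000 = 35 μs.
Pipeline fill: first packet needs 3·t_tx to clear all hops; remaining 99 packets each add one t_tx.
Total = (3+100-1)·t_tx + 3·t_prop = 102·2 + 3·35 = 309 μs.

309 μs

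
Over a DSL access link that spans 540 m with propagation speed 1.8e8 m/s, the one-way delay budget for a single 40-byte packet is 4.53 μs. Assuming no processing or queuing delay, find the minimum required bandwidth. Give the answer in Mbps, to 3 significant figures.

L = 320 bits.
Propagation delay = 540 / 180000000 = 3 μs.
Transmission budget = 4.53 − 3 = 1.53 μs.
R ≥ L / t_tx = 320 bits / 1.53e-06 s = 209 Mbps.

209 Mbps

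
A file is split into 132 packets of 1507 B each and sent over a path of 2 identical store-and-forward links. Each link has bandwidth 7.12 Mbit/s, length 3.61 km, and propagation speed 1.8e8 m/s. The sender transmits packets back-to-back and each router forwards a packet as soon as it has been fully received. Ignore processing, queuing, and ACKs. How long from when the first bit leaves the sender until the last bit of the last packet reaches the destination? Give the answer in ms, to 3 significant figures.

225 ms

Per-hop transmission t_tx = L/R = 12056/7120000 = 1.69326 ms.
Per-hop propagation t_prop = 3610/180000000 = 0.0200556 ms.
Pipeline fill: first packet needs 2·t_tx to clear all hops; remaining 131 packets each add one t_tx.
Total = (2+132-1)·t_tx + 2·t_prop = 133·1.69326 + 2·0.0200556 = 225 ms.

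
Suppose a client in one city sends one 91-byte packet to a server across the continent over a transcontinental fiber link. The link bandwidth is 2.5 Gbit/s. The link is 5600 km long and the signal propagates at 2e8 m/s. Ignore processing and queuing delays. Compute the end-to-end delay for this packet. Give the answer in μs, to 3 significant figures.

L = 91 × 8 = 728 bits.
Transmission delay = L/R = 728 / 2500000000 = 0.2912 μs.
Propagation delay = d/s = 5600000 m / 200000000 m/s = 28000 μs.
Total = 28000 μs.

28000 μs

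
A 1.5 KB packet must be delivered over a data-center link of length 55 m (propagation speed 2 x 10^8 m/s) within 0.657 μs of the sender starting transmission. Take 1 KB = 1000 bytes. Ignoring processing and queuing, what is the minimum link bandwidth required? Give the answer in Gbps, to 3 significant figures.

L = 12000 bits.
Propagation delay = 55 / 200000000 = 0.275 μs.
Transmission budget = 0.657 − 0.275 = 0.382 μs.
R ≥ L / t_tx = 12000 bits / 3.82e-07 s = 31.4 Gbps.

31.4 Gbps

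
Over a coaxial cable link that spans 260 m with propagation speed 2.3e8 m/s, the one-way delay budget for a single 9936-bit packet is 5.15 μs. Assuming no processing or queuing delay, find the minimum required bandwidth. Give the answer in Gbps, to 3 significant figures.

2.47 Gbps

Propagation delay = 260 / 2.3e+08 = 1.13043 μs.
Transmission budget = 5.15 − 1.13043 = 4.01957 μs.
R ≥ L / t_tx = 9936 bits / 4.01957e-06 s = 2.47 Gbps.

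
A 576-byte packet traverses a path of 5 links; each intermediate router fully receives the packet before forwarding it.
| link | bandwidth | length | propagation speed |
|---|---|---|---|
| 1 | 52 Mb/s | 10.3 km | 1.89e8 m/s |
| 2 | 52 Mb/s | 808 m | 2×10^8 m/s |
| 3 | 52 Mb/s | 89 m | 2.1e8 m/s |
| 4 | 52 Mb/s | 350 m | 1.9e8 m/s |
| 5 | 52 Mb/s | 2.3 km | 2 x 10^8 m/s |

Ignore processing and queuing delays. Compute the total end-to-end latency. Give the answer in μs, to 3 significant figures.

515 μs

L = 576 × 8 = 4608 bits.
Transmission delay per hop = L/R = 4608/52000000 = 88.6154 μs; 5 hops → 443.077 μs.
Propagation delays (d/s per hop): 54.4974, 4.04, 0.42381, 1.84211, 11.5 μs; sum = 72.3033 μs.
End-to-end = 515 μs.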